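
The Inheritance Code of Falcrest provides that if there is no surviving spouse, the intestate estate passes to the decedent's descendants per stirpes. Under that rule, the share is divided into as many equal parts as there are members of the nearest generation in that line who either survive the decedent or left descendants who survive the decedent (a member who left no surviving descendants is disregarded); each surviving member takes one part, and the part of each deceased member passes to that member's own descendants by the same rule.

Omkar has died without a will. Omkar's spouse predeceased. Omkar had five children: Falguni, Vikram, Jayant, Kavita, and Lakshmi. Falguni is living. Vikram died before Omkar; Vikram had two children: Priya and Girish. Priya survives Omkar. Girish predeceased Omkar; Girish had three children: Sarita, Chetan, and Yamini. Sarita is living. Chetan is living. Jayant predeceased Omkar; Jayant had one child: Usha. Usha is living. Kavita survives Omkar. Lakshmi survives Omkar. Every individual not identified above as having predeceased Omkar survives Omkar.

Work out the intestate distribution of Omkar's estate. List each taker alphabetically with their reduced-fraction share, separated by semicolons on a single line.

There is no surviving spouse, so the entire estate passes to Omkar's descendants per stirpes.
The estate is divided into 5 equal shares of 1/5 among Falguni, Vikram, Jayant, Kavita, Lakshmi.
Falguni is living and takes 1/5.
Vikram predeceased; the 1/5 allotted to Vikram's branch passes to Vikram's issue by representation.
The 1/5 is divided into 2 equal shares of 1/10 among Priya, Girish.
Priya is living and takes 1/10.
Girish predeceased; the 1/10 allotted to Girish's branch passes to Girish's issue by representation.
The 1/10 is divided into 3 equal shares of 1/30 among Sarita, Chetan, Yamini.
Sarita is living and takes 1/30.
Chetan is living and takes 1/30.
Yamini is living and takes 1/30.
Jayant predeceased; the 1/5 allotted to Jayant's branch passes to Jayant's issue by representation.
Usha is the sole taker at this level and receives the full 1/5.
Kavita is living and takes 1/5.
Lakshmi is living and takes 1/5.

Chetan 1/30; Falguni 1/5; Kavita 1/5; Lakshmi 1/5; Priya 1/10; Sarita 1/30; Usha 1/5; Yamini 1/30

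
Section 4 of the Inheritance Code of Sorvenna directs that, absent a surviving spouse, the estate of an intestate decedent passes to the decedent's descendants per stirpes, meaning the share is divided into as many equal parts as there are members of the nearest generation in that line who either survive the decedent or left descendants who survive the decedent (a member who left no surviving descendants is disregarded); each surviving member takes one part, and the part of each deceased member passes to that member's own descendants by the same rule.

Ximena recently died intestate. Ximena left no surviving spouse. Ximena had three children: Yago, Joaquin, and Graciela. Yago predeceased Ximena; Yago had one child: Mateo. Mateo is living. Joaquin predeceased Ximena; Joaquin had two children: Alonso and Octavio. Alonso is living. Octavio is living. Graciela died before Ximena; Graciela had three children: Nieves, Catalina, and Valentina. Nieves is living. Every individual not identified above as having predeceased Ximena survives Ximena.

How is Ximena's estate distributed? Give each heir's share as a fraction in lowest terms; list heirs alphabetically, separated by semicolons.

Alonso 1/6; Catalina 1/9; Mateo 1/3; Nieves 1/9; Octavio 1/6; Valentina 1/9

There is no surviving spouse, so the entire estate passes to Ximena's descendants per stirpes.
The estate is divided into 3 equal shares of 1/3 among Yago, Joaquin, Graciela.
Yago predeceased; the 1/3 allotted to Yago's branch passes to Yago's issue by representation.
Mateo is the sole taker at this level and receives the full 1/3.
Joaquin predeceased; the 1/3 allotted to Joaquin's branch passes to Joaquin's issue by representation.
The 1/3 is divided into 2 equal shares of 1/6 among Alonso, Octavio.
Alonso is living and takes 1/6.
Octavio is living and takes 1/6.
Graciela predeceased; the 1/3 allotted to Graciela's branch passes to Graciela's issue by representation.
The 1/3 is divided into 3 equal shares of 1/9 among Nieves, Catalina, Valentina.
Nieves is living and takes 1/9.
Catalina is living and takes 1/9.
Valentina is living and takes 1/9.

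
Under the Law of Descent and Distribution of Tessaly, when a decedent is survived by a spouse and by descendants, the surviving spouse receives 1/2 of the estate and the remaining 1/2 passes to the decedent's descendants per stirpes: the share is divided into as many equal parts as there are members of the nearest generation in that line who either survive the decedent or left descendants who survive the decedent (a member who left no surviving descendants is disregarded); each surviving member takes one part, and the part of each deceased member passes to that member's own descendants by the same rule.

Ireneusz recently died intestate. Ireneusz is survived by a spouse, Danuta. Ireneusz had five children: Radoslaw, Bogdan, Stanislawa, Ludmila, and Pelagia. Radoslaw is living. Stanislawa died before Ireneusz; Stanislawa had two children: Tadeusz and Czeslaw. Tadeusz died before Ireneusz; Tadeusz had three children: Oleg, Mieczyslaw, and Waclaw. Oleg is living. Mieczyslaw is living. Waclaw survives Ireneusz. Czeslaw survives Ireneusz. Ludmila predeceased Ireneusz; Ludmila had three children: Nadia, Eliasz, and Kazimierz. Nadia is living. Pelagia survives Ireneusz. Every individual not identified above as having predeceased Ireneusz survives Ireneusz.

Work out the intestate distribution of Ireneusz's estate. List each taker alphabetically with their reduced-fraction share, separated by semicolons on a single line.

Bogdan 1/10; Czeslaw 1/20; Danuta 1/2; Eliasz 1/30; Kazimierz 1/30; Mieczyslaw 1/60; Nadia 1/30; Oleg 1/60; Pelagia 1/10; Radoslaw 1/10; Waclaw 1/60

Danuta, as surviving spouse, takes 1/2.
The remaining 1/2 passes to Ireneusz's descendants per stirpes.
The 1/2 is divided into 5 equal shares of 1/10 among Radoslaw, Bogdan, Stanislawa, Ludmila, Pelagia.
Radoslaw is living and takes 1/10.
Bogdan is living and takes 1/10.
Stanislawa predeceased; the 1/10 allotted to Stanislawa's branch passes to Stanislawa's issue by representation.
The 1/10 is divided into 2 equal shares of 1/20 among Tadeusz, Czeslaw.
Tadeusz predeceased; the 1/20 allotted to Tadeusz's branch passes to Tadeusz's issue by representation.
The 1/20 is divided into 3 equal shares of 1/60 among Oleg, Mieczyslaw, Waclaw.
Oleg is living and takes 1/60.
Mieczyslaw is living and takes 1/60.
Waclaw is living and takes 1/60.
Czeslaw is living and takes 1/20.
Ludmila predeceased; the 1/10 allotted to Ludmila's branch passes to Ludmila's issue by representation.
The 1/10 is divided into 3 equal shares of 1/30 among Nadia, Eliasz, Kazimierz.
Nadia is living and takes 1/30.
Eliasz is living and takes 1/30.
Kazimierz is living and takes 1/30.
Pelagia is living and takes 1/10.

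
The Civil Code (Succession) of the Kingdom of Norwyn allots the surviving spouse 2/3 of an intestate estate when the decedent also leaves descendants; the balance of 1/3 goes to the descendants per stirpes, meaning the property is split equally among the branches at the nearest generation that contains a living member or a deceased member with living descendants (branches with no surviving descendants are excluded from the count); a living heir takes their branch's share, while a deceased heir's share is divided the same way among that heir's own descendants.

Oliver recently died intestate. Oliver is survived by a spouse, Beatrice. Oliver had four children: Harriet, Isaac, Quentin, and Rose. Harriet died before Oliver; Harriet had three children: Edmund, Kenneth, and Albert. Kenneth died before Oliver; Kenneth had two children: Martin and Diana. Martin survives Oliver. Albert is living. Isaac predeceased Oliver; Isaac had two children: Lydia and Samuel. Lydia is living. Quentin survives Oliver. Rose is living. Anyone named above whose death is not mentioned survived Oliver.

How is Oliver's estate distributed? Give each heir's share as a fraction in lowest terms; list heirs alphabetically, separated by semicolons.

Beatrice, as surviving spouse, takes 2/3.
The remaining 1/3 passes to Oliver's descendants per stirpes.
The 1/3 is divided into 4 equal shares of 1/12 among Harriet, Isaac, Quentin, Rose.
Harriet predeceased; the 1/12 allotted to Harriet's branch passes to Harriet's issue by representation.
The 1/12 is divided into 3 equal shares of 1/36 among Edmund, Kenneth, Albert.
Edmund is living and takes 1/36.
Kenneth predeceased; the 1/36 allotted to Kenneth's branch passes to Kenneth's issue by representation.
The 1/36 is divided into 2 equal shares of 1/72 among Martin, Diana.
Martin is living and takes 1/72.
Diana is living and takes 1/72.
Albert is living and takes 1/36.
Isaac predeceased; the 1/12 allotted to Isaac's branch passes to Isaac's issue by representation.
The 1/12 is divided into 2 equal shares of 1/24 among Lydia, Samuel.
Lydia is living and takes 1/24.
Samuel is living and takes 1/24.
Quentin is living and takes 1/12.
Rose is living and takes 1/12.

Albert 1/36; Beatrice 2/3; Diana 1/72; Edmund 1/36; Lydia 1/24; Martin 1/72; Quentin 1/12; Rose 1/12; Samuel 1/24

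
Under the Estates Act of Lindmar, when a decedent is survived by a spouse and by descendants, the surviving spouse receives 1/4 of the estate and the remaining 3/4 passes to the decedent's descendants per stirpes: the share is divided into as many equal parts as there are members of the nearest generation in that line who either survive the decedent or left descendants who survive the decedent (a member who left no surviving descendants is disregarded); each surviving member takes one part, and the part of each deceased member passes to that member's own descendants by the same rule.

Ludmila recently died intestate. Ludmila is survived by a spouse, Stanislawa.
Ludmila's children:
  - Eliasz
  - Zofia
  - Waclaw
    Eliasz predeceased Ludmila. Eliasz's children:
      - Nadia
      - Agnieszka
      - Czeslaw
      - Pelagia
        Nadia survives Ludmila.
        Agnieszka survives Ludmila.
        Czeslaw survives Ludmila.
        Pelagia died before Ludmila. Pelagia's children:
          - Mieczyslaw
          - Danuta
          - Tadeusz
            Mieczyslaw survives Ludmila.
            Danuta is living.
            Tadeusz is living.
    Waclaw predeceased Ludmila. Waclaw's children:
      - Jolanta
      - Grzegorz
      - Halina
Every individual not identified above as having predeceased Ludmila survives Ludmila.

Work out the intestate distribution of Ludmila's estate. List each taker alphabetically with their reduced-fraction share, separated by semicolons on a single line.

Agnieszka 1/16; Czeslaw 1/16; Danuta 1/48; Grzegorz 1/12; Halina 1/12; Jolanta 1/12; Mieczyslaw 1/48; Nadia 1/16; Stanislawa 1/4; Tadeusz 1/48; Zofia 1/4

Stanislawa, as surviving spouse, takes 1/4.
The remaining 3/4 passes to Ludmila's descendants per stirpes.
The 3/4 is divided into 3 equal shares of 1/4 among Eliasz, Zofia, Waclaw.
Eliasz predeceased; the 1/4 allotted to Eliasz's branch passes to Eliasz's issue by representation.
The 1/4 is divided into 4 equal shares of 1/16 among Nadia, Agnieszka, Czeslaw, Pelagia.
Nadia is living and takes 1/16.
Agnieszka is living and takes 1/16.
Czeslaw is living and takes 1/16.
Pelagia predeceased; the 1/16 allotted to Pelagia's branch passes to Pelagia's issue by representation.
The 1/16 is divided into 3 equal shares of 1/48 among Mieczyslaw, Danuta, Tadeusz.
Mieczyslaw is living and takes 1/48.
Danuta is living and takes 1/48.
Tadeusz is living and takes 1/48.
Zofia is living and takes 1/4.
Waclaw predeceased; the 1/4 allotted to Waclaw's branch passes to Waclaw's issue by representation.
The 1/4 is divided into 3 equal shares of 1/12 among Jolanta, Grzegorz, Halina.
Jolanta is living and takes 1/12.
Grzegorz is living and takes 1/12.
Halina is living and takes 1/12.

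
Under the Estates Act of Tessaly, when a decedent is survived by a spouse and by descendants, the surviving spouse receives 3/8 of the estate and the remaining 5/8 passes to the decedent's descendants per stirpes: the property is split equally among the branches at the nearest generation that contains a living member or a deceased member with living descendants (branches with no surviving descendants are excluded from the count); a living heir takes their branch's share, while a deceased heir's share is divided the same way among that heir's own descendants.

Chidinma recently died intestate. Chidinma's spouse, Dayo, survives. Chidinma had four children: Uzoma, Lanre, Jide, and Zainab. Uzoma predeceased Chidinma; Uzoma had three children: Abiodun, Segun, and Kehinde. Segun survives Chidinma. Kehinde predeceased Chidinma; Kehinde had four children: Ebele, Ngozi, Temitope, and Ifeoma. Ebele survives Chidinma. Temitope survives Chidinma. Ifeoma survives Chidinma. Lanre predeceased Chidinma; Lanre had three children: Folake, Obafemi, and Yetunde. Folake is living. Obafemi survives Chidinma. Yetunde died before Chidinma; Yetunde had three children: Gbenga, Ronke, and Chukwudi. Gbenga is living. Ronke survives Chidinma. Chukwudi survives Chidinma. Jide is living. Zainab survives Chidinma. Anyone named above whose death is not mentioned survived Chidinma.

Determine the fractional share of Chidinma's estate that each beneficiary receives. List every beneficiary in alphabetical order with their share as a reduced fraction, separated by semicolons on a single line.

Dayo, as surviving spouse, takes 3/8.
The remaining 5/8 passes to Chidinma's descendants per stirpes.
The 5/8 is divided into 4 equal shares of 5/32 among Uzoma, Lanre, Jide, Zainab.
Uzoma predeceased; the 5/32 allotted to Uzoma's branch passes to Uzoma's issue by representation.
The 5/32 is divided into 3 equal shares of 5/96 among Abiodun, Segun, Kehinde.
Abiodun is living and takes 5/96.
Segun is living and takes 5/96.
Kehinde predeceased; the 5/96 allotted to Kehinde's branch passes to Kehinde's issue by representation.
The 5/96 is divided into 4 equal shares of 5/384 among Ebele, Ngozi, Temitope, Ifeoma.
Ebele is living and takes 5/384.
Ngozi is living and takes 5/384.
Temitope is living and takes 5/384.
Ifeoma is living and takes 5/384.
Lanre predeceased; the 5/32 allotted to Lanre's branch passes to Lanre's issue by representation.
The 5/32 is divided into 3 equal shares of 5/96 among Folake, Obafemi, Yetunde.
Folake is living and takes 5/96.
Obafemi is living and takes 5/96.
Yetunde predeceased; the 5/96 allotted to Yetunde's branch passes to Yetunde's issue by representation.
The 5/96 is divided into 3 equal shares of 5/288 among Gbenga, Ronke, Chukwudi.
Gbenga is living and takes 5/288.
Ronke is living and takes 5/288.
Chukwudi is living and takes 5/288.
Jide is living and takes 5/32.
Zainab is living and takes 5/32.

Abiodun 5/96; Chukwudi 5/288; Dayo 3/8; Ebele 5/384; Folake 5/96; Gbenga 5/288; Ifeoma 5/384; Jide 5/32; Ngozi 5/384; Obafemi 5/96; Ronke 5/288; Segun 5/96; Temitope 5/384; Zainab 5/32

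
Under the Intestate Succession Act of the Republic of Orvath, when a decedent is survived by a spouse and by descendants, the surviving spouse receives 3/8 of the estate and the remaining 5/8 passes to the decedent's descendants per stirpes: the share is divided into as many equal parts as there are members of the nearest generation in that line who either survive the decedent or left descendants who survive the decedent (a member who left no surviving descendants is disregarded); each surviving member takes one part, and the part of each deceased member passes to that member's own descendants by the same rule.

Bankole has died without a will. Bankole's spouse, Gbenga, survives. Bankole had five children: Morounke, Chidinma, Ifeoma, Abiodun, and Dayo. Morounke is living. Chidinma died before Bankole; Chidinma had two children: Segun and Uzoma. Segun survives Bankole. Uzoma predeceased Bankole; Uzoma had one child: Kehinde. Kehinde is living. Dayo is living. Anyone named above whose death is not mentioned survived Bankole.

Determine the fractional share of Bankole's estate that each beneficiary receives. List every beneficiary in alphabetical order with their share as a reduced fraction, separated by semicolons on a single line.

Gbenga, as surviving spouse, takes 3/8.
The remaining 5/8 passes to Bankole's descendants per stirpes.
The 5/8 is divided into 5 equal shares of 1/8 among Morounke, Chidinma, Ifeoma, Abiodun, Dayo.
Morounke is living and takes 1/8.
Chidinma predeceased; the 1/8 allotted to Chidinma's branch passes to Chidinma's issue by representation.
The 1/8 is divided into 2 equal shares of 1/16 among Segun, Uzoma.
Segun is living and takes 1/16.
Uzoma predeceased; the 1/16 allotted to Uzoma's branch passes to Uzoma's issue by representation.
Kehinde is the sole taker at this level and receives the full 1/16.
Ifeoma is living and takes 1/8.
Abiodun is living and takes 1/8.
Dayo is living and takes 1/8.

Abiodun 1/8; Dayo 1/8; Gbenga 3/8; Ifeoma 1/8; Kehinde 1/16; Morounke 1/8; Segun 1/16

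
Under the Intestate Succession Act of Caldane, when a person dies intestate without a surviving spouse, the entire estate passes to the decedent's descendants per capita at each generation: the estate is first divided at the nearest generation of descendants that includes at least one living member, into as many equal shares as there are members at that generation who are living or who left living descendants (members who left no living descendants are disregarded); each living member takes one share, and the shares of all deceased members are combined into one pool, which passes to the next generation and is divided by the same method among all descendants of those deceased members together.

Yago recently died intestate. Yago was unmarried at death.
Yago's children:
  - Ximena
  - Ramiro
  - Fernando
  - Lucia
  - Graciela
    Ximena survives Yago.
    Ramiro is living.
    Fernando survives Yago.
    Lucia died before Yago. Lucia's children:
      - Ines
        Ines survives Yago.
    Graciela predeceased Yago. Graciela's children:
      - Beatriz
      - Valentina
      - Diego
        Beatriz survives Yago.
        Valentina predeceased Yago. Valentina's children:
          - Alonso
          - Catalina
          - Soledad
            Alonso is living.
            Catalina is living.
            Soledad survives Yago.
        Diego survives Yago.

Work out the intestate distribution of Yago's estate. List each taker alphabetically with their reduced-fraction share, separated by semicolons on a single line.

Alonso 1/30; Beatriz 1/10; Catalina 1/30; Diego 1/10; Fernando 1/5; Ines 1/10; Ramiro 1/5; Soledad 1/30; Ximena 1/5

There is no surviving spouse, so the entire estate passes to Yago's descendants per capita at each generation.
At generation 1 (Ximena, Ramiro, Fernando, Lucia, Graciela) there are 5 shares of (1)/5 = 1/5 each.
Living: Ximena, Ramiro, and Fernando — each takes 1/5.
Deceased: Lucia and Graciela. Their combined 2/5 is pooled and carried to generation 2.
At generation 2 (Ines, Beatriz, Valentina, Diego) there are 4 shares of (2/5)/4 = 1/10 each.
Living: Ines, Beatriz, and Diego — each takes 1/10.
Deceased: Valentina. That 1/10 share is carried to generation 3.
At generation 3 (Alonso, Catalina, Soledad) there are 3 shares of (1/10)/3 = 1/30 each.
Living: Alonso, Catalina, and Soledad — each takes 1/30.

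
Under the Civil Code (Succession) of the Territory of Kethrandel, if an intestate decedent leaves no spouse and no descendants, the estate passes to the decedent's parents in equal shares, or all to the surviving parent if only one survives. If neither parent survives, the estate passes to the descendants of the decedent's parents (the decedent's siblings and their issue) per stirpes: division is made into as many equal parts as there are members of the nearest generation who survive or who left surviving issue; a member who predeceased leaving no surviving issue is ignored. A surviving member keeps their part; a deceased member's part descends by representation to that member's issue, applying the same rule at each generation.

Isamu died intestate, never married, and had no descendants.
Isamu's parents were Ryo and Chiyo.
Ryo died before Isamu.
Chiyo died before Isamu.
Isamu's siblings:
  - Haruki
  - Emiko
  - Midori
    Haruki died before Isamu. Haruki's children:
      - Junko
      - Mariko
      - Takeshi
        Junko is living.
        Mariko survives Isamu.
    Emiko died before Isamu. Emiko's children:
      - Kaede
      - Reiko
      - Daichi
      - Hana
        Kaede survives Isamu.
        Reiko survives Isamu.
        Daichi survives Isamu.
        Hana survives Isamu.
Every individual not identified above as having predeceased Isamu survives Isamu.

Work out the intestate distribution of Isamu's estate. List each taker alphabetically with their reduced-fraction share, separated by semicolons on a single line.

Daichi 1/12; Hana 1/12; Junko 1/9; Kaede 1/12; Mariko 1/9; Midori 1/3; Reiko 1/12; Takeshi 1/9

Neither parent survives and there are no descendants, so the estate passes to Isamu's siblings and their issue per stirpes.
The estate is divided into 3 equal shares of 1/3 among Haruki, Emiko, Midori.
Haruki predeceased; the 1/3 allotted to Haruki's branch passes to Haruki's issue by representation.
The 1/3 is divided into 3 equal shares of 1/9 among Junko, Mariko, Takeshi.
Junko is living and takes 1/9.
Mariko is living and takes 1/9.
Takeshi is living and takes 1/9.
Emiko predeceased; the 1/3 allotted to Emiko's branch passes to Emiko's issue by representation.
The 1/3 is divided into 4 equal shares of 1/12 among Kaede, Reiko, Daichi, Hana.
Kaede is living and takes 1/12.
Reiko is living and takes 1/12.
Daichi is living and takes 1/12.
Hana is living and takes 1/12.
Midori is living and takes 1/3.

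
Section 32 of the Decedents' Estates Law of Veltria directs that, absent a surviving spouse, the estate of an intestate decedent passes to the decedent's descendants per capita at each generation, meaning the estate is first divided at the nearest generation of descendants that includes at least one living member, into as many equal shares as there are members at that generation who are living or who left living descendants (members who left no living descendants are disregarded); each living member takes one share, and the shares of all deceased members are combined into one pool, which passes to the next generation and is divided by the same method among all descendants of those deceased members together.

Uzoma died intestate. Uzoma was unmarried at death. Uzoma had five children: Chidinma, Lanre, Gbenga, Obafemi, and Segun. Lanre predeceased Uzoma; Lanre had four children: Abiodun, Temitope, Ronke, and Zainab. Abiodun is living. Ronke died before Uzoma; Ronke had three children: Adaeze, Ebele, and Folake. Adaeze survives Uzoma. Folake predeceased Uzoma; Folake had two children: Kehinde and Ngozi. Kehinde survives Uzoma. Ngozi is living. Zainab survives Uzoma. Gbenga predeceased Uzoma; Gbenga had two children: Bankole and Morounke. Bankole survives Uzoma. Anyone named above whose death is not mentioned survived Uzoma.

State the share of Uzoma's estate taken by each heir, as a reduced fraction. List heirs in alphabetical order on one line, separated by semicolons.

Abiodun 1/15; Adaeze 1/45; Bankole 1/15; Chidinma 1/5; Ebele 1/45; Kehinde 1/90; Morounke 1/15; Ngozi 1/90; Obafemi 1/5; Segun 1/5; Temitope 1/15; Zainab 1/15

There is no surviving spouse, so the entire estate passes to Uzoma's descendants per capita at each generation.
At generation 1 (Chidinma, Lanre, Gbenga, Obafemi, Segun) there are 5 shares of (1)/5 = 1/5 each.
Living: Chidinma, Obafemi, and Segun — each takes 1/5.
Deceased: Lanre and Gbenga. Their combined 2/5 is pooled and carried to generation 2.
At generation 2 (Abiodun, Temitope, Ronke, Zainab, Bankole, Morounke) there are 6 shares of (2/5)/6 = 1/15 each.
Living: Abiodun, Temitope, Zainab, Bankole, and Morounke — each takes 1/15.
Deceased: Ronke. That 1/15 share is carried to generation 3.
At generation 3 (Adaeze, Ebele, Folake) there are 3 shares of (1/15)/3 = 1/45 each.
Living: Adaeze and Ebele — each takes 1/45.
Deceased: Folake. That 1/45 share is carried to generation 4.
At generation 4 (Kehinde, Ngozi) there are 2 shares of (1/45)/2 = 1/90 each.
Living: Kehinde and Ngozi — each takes 1/90.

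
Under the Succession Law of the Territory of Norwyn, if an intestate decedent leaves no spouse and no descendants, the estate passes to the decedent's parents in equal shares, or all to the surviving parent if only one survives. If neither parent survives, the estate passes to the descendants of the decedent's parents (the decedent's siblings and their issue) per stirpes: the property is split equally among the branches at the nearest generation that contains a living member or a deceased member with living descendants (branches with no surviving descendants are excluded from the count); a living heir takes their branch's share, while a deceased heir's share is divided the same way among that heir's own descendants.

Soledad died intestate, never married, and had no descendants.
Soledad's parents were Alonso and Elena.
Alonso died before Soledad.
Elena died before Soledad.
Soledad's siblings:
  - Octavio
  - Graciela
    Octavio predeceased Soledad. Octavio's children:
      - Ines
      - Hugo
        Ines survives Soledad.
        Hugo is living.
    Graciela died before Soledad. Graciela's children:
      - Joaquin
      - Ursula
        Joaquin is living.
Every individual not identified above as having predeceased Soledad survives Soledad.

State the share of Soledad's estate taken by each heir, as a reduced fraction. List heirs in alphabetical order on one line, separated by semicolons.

Neither parent survives and there are no descendants, so the estate passes to Soledad's siblings and their issue per stirpes.
The estate is divided into 2 equal shares of 1/2 among Octavio, Graciela.
Octavio predeceased; the 1/2 allotted to Octavio's branch passes to Octavio's issue by representation.
The 1/2 is divided into 2 equal shares of 1/4 among Ines, Hugo.
Ines is living and takes 1/4.
Hugo is living and takes 1/4.
Graciela predeceased; the 1/2 allotted to Graciela's branch passes to Graciela's issue by representation.
The 1/2 is divided into 2 equal shares of 1/4 among Joaquin, Ursula.
Joaquin is living and takes 1/4.
Ursula is living and takes 1/4.

Hugo 1/4; Ines 1/4; Joaquin 1/4; Ursula 1/4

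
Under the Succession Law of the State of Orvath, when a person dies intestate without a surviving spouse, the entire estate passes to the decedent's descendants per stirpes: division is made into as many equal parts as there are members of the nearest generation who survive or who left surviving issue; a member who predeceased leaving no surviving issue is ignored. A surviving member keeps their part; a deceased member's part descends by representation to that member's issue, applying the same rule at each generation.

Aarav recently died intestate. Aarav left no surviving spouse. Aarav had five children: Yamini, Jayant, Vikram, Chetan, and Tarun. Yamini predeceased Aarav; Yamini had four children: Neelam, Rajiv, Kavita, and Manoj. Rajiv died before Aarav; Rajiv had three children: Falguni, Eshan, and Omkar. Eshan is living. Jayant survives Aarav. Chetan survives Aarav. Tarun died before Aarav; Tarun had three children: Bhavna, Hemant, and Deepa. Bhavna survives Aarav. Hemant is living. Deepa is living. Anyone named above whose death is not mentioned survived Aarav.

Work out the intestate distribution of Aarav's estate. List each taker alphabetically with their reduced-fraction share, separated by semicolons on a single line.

Bhavna 1/15; Chetan 1/5; Deepa 1/15; Eshan 1/60; Falguni 1/60; Hemant 1/15; Jayant 1/5; Kavita 1/20; Manoj 1/20; Neelam 1/20; Omkar 1/60; Vikram 1/5

There is no surviving spouse, so the entire estate passes to Aarav's descendants per stirpes.
The estate is divided into 5 equal shares of 1/5 among Yamini, Jayant, Vikram, Chetan, Tarun.
Yamini predeceased; the 1/5 allotted to Yamini's branch passes to Yamini's issue by representation.
The 1/5 is divided into 4 equal shares of 1/20 among Neelam, Rajiv, Kavita, Manoj.
Neelam is living and takes 1/20.
Rajiv predeceased; the 1/20 allotted to Rajiv's branch passes to Rajiv's issue by representation.
The 1/20 is divided into 3 equal shares of 1/60 among Falguni, Eshan, Omkar.
Falguni is living and takes 1/60.
Eshan is living and takes 1/60.
Omkar is living and takes 1/60.
Kavita is living and takes 1/20.
Manoj is living and takes 1/20.
Jayant is living and takes 1/5.
Vikram is living and takes 1/5.
Chetan is living and takes 1/5.
Tarun predeceased; the 1/5 allotted to Tarun's branch passes to Tarun's issue by representation.
The 1/5 is divided into 3 equal shares of 1/15 among Bhavna, Hemant, Deepa.
Bhavna is living and takes 1/15.
Hemant is living and takes 1/15.
Deepa is living and takes 1/15.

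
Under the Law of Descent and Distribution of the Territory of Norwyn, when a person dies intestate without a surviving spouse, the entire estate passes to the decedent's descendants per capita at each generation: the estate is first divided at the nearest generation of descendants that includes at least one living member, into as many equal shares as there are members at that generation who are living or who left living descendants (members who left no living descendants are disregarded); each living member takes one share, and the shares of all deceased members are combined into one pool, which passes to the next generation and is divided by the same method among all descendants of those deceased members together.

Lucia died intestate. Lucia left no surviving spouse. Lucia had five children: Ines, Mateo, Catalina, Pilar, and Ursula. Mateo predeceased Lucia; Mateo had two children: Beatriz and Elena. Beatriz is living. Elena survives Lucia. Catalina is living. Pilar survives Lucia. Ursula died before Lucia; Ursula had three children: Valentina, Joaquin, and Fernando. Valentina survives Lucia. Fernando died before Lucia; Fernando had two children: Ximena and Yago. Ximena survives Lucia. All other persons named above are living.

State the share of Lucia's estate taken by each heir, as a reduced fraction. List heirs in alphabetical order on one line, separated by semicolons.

Beatriz 2/25; Catalina 1/5; Elena 2/25; Ines 1/5; Joaquin 2/25; Pilar 1/5; Valentina 2/25; Ximena 1/25; Yago 1/25

There is no surviving spouse, so the entire estate passes to Lucia's descendants per capita at each generation.
At generation 1 (Ines, Mateo, Catalina, Pilar, Ursula) there are 5 shares of (1)/5 = 1/5 each.
Living: Ines, Catalina, and Pilar — each takes 1/5.
Deceased: Mateo and Ursula. Their combined 2/5 is pooled and carried to generation 2.
At generation 2 (Beatriz, Elena, Valentina, Joaquin, Fernando) there are 5 shares of (2/5)/5 = 2/25 each.
Living: Beatriz, Elena, Valentina, and Joaquin — each takes 2/25.
Deceased: Fernando. That 2/25 share is carried to generation 3.
At generation 3 (Ximena, Yago) there are 2 shares of (2/25)/2 = 1/25 each.
Living: Ximena and Yago — each takes 1/25.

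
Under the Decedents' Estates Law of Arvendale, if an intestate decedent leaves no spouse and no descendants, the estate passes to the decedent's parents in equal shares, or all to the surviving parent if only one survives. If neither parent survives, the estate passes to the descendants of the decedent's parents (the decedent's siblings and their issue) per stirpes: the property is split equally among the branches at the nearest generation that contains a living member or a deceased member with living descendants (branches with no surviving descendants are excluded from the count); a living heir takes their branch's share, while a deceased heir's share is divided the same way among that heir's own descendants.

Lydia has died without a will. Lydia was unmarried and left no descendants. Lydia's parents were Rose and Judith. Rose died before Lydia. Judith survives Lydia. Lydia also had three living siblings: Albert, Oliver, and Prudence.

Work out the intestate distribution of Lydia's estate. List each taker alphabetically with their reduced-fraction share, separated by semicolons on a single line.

Only one parent, Judith, survives, so Judith takes the entire estate. The siblings take nothing because a surviving parent has priority.

Judith 1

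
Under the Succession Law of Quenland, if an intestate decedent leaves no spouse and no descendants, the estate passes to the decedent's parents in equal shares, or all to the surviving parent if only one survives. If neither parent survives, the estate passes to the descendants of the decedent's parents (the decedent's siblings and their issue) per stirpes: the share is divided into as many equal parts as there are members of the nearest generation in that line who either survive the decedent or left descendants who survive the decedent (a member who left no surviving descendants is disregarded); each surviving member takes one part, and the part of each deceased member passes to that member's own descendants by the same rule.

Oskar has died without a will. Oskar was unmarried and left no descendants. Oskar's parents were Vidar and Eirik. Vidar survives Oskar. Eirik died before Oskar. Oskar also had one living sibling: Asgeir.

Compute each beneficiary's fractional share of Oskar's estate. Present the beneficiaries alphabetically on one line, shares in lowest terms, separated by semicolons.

Only one parent, Vidar, survives, so Vidar takes the entire estate. The siblings take nothing because a surviving parent has priority.

Vidar 1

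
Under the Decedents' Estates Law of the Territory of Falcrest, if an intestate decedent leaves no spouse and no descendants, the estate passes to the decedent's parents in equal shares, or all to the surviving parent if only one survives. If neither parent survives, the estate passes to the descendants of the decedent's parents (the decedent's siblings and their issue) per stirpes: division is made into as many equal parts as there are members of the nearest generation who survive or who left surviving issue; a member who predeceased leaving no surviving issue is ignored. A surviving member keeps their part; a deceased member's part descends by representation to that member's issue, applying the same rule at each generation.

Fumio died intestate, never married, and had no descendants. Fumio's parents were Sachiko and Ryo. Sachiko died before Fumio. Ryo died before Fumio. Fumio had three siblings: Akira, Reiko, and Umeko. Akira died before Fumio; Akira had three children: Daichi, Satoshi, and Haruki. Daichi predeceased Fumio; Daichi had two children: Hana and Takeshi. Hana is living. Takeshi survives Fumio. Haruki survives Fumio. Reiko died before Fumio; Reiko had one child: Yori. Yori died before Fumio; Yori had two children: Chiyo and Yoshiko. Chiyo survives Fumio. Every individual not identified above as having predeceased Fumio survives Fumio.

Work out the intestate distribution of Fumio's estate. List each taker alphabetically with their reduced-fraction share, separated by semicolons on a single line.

Neither parent survives and there are no descendants, so the estate passes to Fumio's siblings and their issue per stirpes.
The estate is divided into 3 equal shares of 1/3 among Akira, Reiko, Umeko.
Akira predeceased; the 1/3 allotted to Akira's branch passes to Akira's issue by representation.
The 1/3 is divided into 3 equal shares of 1/9 among Daichi, Satoshi, Haruki.
Daichi predeceased; the 1/9 allotted to Daichi's branch passes to Daichi's issue by representation.
The 1/9 is divided into 2 equal shares of 1/18 among Hana, Takeshi.
Hana is living and takes 1/18.
Takeshi is living and takes 1/18.
Satoshi is living and takes 1/9.
Haruki is living and takes 1/9.
Reiko predeceased; the 1/3 allotted to Reiko's branch passes to Reiko's issue by representation.
Yori's line is the sole branch at this level, so the full 1/3 passes to Yori's issue by representation.
The 1/3 is divided into 2 equal shares of 1/6 among Chiyo, Yoshiko.
Chiyo is living and takes 1/6.
Yoshiko is living and takes 1/6.
Umeko is living and takes 1/3.

Chiyo 1/6; Hana 1/18; Haruki 1/9; Satoshi 1/9; Takeshi 1/18; Umeko 1/3; Yoshiko 1/6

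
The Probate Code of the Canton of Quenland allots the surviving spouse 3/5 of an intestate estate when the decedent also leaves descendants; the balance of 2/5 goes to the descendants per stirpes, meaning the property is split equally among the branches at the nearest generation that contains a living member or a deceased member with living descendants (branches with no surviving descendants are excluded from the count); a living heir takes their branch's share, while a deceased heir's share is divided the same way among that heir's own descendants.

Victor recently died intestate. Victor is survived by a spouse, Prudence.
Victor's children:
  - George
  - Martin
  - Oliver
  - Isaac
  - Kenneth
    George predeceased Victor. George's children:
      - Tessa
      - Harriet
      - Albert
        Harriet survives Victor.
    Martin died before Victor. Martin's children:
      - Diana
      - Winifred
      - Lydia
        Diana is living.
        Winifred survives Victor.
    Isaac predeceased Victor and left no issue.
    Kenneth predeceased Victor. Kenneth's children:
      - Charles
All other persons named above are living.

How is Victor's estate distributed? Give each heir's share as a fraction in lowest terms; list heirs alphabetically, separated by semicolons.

Prudence, as surviving spouse, takes 3/5.
The remaining 2/5 passes to Victor's descendants per stirpes.
Isaac left no surviving issue, so that branch lapses and is disregarded.
The 2/5 is divided into 4 equal shares of 1/10 among George, Martin, Oliver, Kenneth.
George predeceased; the 1/10 allotted to George's branch passes to George's issue by representation.
The 1/10 is divided into 3 equal shares of 1/30 among Tessa, Harriet, Albert.
Tessa is living and takes 1/30.
Harriet is living and takes 1/30.
Albert is living and takes 1/30.
Martin predeceased; the 1/10 allotted to Martin's branch passes to Martin's issue by representation.
The 1/10 is divided into 3 equal shares of 1/30 among Diana, Winifred, Lydia.
Diana is living and takes 1/30.
Winifred is living and takes 1/30.
Lydia is living and takes 1/30.
Oliver is living and takes 1/10.
Kenneth predeceased; the 1/10 allotted to Kenneth's branch passes to Kenneth's issue by representation.
Charles is the sole taker at this level and receives the full 1/10.

Albert 1/30; Charles 1/10; Diana 1/30; Harriet 1/30; Lydia 1/30; Oliver 1/10; Prudence 3/5; Tessa 1/30; Winifred 1/30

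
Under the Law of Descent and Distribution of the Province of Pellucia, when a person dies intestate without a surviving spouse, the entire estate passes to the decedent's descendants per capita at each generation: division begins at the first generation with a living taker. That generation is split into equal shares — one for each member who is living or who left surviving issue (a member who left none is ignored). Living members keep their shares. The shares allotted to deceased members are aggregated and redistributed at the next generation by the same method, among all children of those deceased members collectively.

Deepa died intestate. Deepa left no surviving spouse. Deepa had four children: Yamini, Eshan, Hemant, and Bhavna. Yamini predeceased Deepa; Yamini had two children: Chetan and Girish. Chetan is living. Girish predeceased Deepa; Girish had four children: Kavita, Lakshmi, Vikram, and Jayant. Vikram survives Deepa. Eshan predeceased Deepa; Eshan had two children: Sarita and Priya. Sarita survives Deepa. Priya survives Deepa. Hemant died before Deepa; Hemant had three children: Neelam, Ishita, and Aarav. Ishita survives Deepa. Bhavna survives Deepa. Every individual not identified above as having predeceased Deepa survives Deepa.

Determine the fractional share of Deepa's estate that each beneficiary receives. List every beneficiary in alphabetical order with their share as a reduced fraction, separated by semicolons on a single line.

There is no surviving spouse, so the entire estate passes to Deepa's descendants per capita at each generation.
At generation 1 (Yamini, Eshan, Hemant, Bhavna) there are 4 shares of (1)/4 = 1/4 each.
Living: Bhavna — each takes 1/4.
Deceased: Yamini, Eshan, and Hemant. Their combined 3/4 is pooled and carried to generation 2.
At generation 2 (Chetan, Girish, Sarita, Priya, Neelam, Ishita, Aarav) there are 7 shares of (3/4)/7 = 3/28 each.
Living: Chetan, Sarita, Priya, Neelam, Ishita, and Aarav — each takes 3/28.
Deceased: Girish. That 3/28 share is carried to generation 3.
At generation 3 (Kavita, Lakshmi, Vikram, Jayant) there are 4 shares of (3/28)/4 = 3/112 each.
Living: Kavita, Lakshmi, Vikram, and Jayant — each takes 3/112.

Aarav 3/28; Bhavna 1/4; Chetan 3/28; Ishita 3/28; Jayant 3/112; Kavita 3/112; Lakshmi 3/112; Neelam 3/28; Priya 3/28; Sarita 3/28; Vikram 3/112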